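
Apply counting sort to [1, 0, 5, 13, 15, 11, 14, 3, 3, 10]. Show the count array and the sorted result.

Count array: [1, 1, 0, 2, 0, 1, 0, 0, 0, 0, 1, 1, 0, 1, 1, 1]
(count[i] = number of elements equal to i)
Cumulative count: [1, 2, 2, 4, 4, 5, 5, 5, 5, 5, 6, 7, 7, 8, 9, 10]
Sorted: [0, 1, 3, 3, 5, 10, 11, 13, 14, 15]


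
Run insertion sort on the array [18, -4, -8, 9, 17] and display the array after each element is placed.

First element 18 is already 'sorted'
Insert -4: shifted 1 elements -> [-4, 18, -8, 9, 17]
Insert -8: shifted 2 elements -> [-8, -4, 18, 9, 17]
Insert 9: shifted 1 elements -> [-8, -4, 9, 18, 17]
Insert 17: shifted 1 elements -> [-8, -4, 9, 17, 18]


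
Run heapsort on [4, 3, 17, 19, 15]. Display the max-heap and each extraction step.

Build heap: [19, 15, 17, 3, 4]
Extract 19: [17, 15, 4, 3, 19]
Extract 17: [15, 3, 4, 17, 19]
Extract 15: [4, 3, 15, 17, 19]
Extract 4: [3, 4, 15, 17, 19]


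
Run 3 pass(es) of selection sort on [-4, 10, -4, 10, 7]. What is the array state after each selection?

Pass 1: Select minimum -4 at index 0, swap -> [-4, 10, -4, 10, 7]
Pass 2: Select minimum -4 at index 2, swap -> [-4, -4, 10, 10, 7]
Pass 3: Select minimum 7 at index 4, swap -> [-4, -4, 7, 10, 10]


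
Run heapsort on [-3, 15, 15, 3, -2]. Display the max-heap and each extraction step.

Build heap: [15, 3, 15, -3, -2]
Extract 15: [15, 3, -2, -3, 15]
Extract 15: [3, -3, -2, 15, 15]
Extract 3: [-2, -3, 3, 15, 15]
Extract -2: [-3, -2, 3, 15, 15]


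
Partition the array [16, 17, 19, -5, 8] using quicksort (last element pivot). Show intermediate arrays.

Partition 1: pivot=8 at index 1 -> [-5, 8, 19, 16, 17]
Partition 2: pivot=17 at index 3 -> [-5, 8, 16, 17, 19]


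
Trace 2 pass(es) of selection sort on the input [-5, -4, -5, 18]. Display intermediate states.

Pass 1: Select minimum -5 at index 0, swap -> [-5, -4, -5, 18]
Pass 2: Select minimum -5 at index 2, swap -> [-5, -5, -4, 18]


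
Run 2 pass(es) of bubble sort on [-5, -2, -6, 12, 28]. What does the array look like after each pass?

After pass 1: [-5, -6, -2, 12, 28] (1 swaps)
After pass 2: [-6, -5, -2, 12, 28] (1 swaps)
Total swaps: 2


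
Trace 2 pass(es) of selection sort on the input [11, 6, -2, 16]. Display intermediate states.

Pass 1: Select minimum -2 at index 2, swap -> [-2, 6, 11, 16]
Pass 2: Select minimum 6 at index 1, swap -> [-2, 6, 11, 16]


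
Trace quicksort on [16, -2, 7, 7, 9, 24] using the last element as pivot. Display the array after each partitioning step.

Partition 1: pivot=24 at index 5 -> [16, -2, 7, 7, 9, 24]
Partition 2: pivot=9 at index 3 -> [-2, 7, 7, 9, 16, 24]
Partition 3: pivot=7 at index 2 -> [-2, 7, 7, 9, 16, 24]
Partition 4: pivot=7 at index 1 -> [-2, 7, 7, 9, 16, 24]


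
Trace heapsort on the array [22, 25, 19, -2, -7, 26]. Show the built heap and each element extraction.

Build heap: [26, 25, 22, -2, -7, 19]
Extract 26: [25, 19, 22, -2, -7, 26]
Extract 25: [22, 19, -7, -2, 25, 26]
Extract 22: [19, -2, -7, 22, 25, 26]
Extract 19: [-2, -7, 19, 22, 25, 26]
Extract -2: [-7, -2, 19, 22, 25, 26]


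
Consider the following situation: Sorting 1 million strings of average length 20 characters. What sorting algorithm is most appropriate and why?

Best choice: MSD radix sort or Mergesort
Reason: MSD radix sort is a non-comparison sort that buckets the strings by successive character positions, running in time proportional to the total number of characters examined rather than O(n log n) string comparisons; mergesort is a stable O(n log n)-comparison alternative that works for arbitrary variable-length keys


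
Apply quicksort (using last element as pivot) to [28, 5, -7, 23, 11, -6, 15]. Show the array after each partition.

Partition 1: pivot=15 at index 4 -> [5, -7, 11, -6, 15, 23, 28]
Partition 2: pivot=-6 at index 1 -> [-7, -6, 11, 5, 15, 23, 28]
Partition 3: pivot=5 at index 2 -> [-7, -6, 5, 11, 15, 23, 28]
Partition 4: pivot=28 at index 6 -> [-7, -6, 5, 11, 15, 23, 28]


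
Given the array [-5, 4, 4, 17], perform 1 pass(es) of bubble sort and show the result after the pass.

After pass 1: [-5, 4, 4, 17] (0 swaps)
Total swaps: 0


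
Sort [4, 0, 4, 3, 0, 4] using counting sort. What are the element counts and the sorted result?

Count array: [2, 0, 0, 1, 3]
(count[i] = number of elements equal to i)
Cumulative count: [2, 2, 2, 3, 6]
Sorted: [0, 0, 3, 4, 4, 4]


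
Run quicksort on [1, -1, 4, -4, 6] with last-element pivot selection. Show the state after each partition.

Partition 1: pivot=6 at index 4 -> [1, -1, 4, -4, 6]
Partition 2: pivot=-4 at index 0 -> [-4, -1, 4, 1, 6]
Partition 3: pivot=1 at index 2 -> [-4, -1, 1, 4, 6]


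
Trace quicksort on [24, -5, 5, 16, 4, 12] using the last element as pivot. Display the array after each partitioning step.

Partition 1: pivot=12 at index 3 -> [-5, 5, 4, 12, 24, 16]
Partition 2: pivot=4 at index 1 -> [-5, 4, 5, 12, 24, 16]
Partition 3: pivot=16 at index 4 -> [-5, 4, 5, 12, 16, 24]


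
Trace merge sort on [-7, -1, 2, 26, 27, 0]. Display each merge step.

Divide and conquer:
  Merge [-1] + [2] -> [-1, 2]
  Merge [-7] + [-1, 2] -> [-7, -1, 2]
  Merge [27] + [0] -> [0, 27]
  Merge [26] + [0, 27] -> [0, 26, 27]
  Merge [-7, -1, 2] + [0, 26, 27] -> [-7, -1, 0, 2, 26, 27]


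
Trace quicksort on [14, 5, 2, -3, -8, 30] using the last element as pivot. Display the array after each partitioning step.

Partition 1: pivot=30 at index 5 -> [14, 5, 2, -3, -8, 30]
Partition 2: pivot=-8 at index 0 -> [-8, 5, 2, -3, 14, 30]
Partition 3: pivot=14 at index 4 -> [-8, 5, 2, -3, 14, 30]
Partition 4: pivot=-3 at index 1 -> [-8, -3, 2, 5, 14, 30]
Partition 5: pivot=5 at index 3 -> [-8, -3, 2, 5, 14, 30]


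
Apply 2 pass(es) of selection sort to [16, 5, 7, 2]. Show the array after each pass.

Pass 1: Select minimum 2 at index 3, swap -> [2, 5, 7, 16]
Pass 2: Select minimum 5 at index 1, swap -> [2, 5, 7, 16]


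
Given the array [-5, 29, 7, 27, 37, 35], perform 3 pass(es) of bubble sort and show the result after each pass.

After pass 1: [-5, 7, 27, 29, 35, 37] (3 swaps)
After pass 2: [-5, 7, 27, 29, 35, 37] (0 swaps)
After pass 3: [-5, 7, 27, 29, 35, 37] (0 swaps)
Total swaps: 3


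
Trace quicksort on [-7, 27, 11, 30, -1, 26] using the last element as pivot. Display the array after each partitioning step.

Partition 1: pivot=26 at index 3 -> [-7, 11, -1, 26, 27, 30]
Partition 2: pivot=-1 at index 1 -> [-7, -1, 11, 26, 27, 30]
Partition 3: pivot=30 at index 5 -> [-7, -1, 11, 26, 27, 30]


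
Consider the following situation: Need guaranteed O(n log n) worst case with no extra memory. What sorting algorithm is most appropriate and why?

Best choice: Heapsort
Reason: Heapsort is O(n log n) worst case and sorts in-place; quicksort can degrade to O(n^2)


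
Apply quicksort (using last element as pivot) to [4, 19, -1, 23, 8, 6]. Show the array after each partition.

Partition 1: pivot=6 at index 2 -> [4, -1, 6, 23, 8, 19]
Partition 2: pivot=-1 at index 0 -> [-1, 4, 6, 23, 8, 19]
Partition 3: pivot=19 at index 4 -> [-1, 4, 6, 8, 19, 23]


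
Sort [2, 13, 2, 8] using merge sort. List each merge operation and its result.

Divide and conquer:
  Merge [2] + [13] -> [2, 13]
  Merge [2] + [8] -> [2, 8]
  Merge [2, 13] + [2, 8] -> [2, 2, 8, 13]


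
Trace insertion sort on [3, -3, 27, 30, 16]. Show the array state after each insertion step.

First element 3 is already 'sorted'
Insert -3: shifted 1 elements -> [-3, 3, 27, 30, 16]
Insert 27: shifted 0 elements -> [-3, 3, 27, 30, 16]
Insert 30: shifted 0 elements -> [-3, 3, 27, 30, 16]
Insert 16: shifted 2 elements -> [-3, 3, 16, 27, 30]


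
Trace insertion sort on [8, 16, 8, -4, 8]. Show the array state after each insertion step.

First element 8 is already 'sorted'
Insert 16: shifted 0 elements -> [8, 16, 8, -4, 8]
Insert 8: shifted 1 elements -> [8, 8, 16, -4, 8]
Insert -4: shifted 3 elements -> [-4, 8, 8, 16, 8]
Insert 8: shifted 1 elements -> [-4, 8, 8, 8, 16]


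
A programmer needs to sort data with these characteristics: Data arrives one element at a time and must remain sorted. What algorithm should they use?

Best choice: Insertion sort
Reason: Insertion sort naturally handles online/streaming input by inserting each new element into sorted position


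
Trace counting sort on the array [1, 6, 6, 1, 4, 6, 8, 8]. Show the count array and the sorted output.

Count array: [0, 2, 0, 0, 1, 0, 3, 0, 2]
(count[i] = number of elements equal to i)
Cumulative count: [0, 2, 2, 2, 3, 3, 6, 6, 8]
Sorted: [1, 1, 4, 6, 6, 6, 8, 8]


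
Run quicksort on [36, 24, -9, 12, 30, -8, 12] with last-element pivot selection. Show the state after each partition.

Partition 1: pivot=12 at index 3 -> [-9, 12, -8, 12, 30, 36, 24]
Partition 2: pivot=-8 at index 1 -> [-9, -8, 12, 12, 30, 36, 24]
Partition 3: pivot=24 at index 4 -> [-9, -8, 12, 12, 24, 36, 30]
Partition 4: pivot=30 at index 5 -> [-9, -8, 12, 12, 24, 30, 36]


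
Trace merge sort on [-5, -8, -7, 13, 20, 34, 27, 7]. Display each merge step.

Divide and conquer:
  Merge [-5] + [-8] -> [-8, -5]
  Merge [-7] + [13] -> [-7, 13]
  Merge [-8, -5] + [-7, 13] -> [-8, -7, -5, 13]
  Merge [20] + [34] -> [20, 34]
  Merge [27] + [7] -> [7, 27]
  Merge [20, 34] + [7, 27] -> [7, 20, 27, 34]
  Merge [-8, -7, -5, 13] + [7, 20, 27, 34] -> [-8, -7, -5, 7, 13, 20, 27, 34]


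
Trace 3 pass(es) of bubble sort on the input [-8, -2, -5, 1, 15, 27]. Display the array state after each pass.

After pass 1: [-8, -5, -2, 1, 15, 27] (1 swaps)
After pass 2: [-8, -5, -2, 1, 15, 27] (0 swaps)
After pass 3: [-8, -5, -2, 1, 15, 27] (0 swaps)
Total swaps: 1


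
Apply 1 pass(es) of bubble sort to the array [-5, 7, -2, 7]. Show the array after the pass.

After pass 1: [-5, -2, 7, 7] (1 swaps)
Total swaps: 1


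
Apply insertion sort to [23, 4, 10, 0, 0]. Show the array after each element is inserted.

First element 23 is already 'sorted'
Insert 4: shifted 1 elements -> [4, 23, 10, 0, 0]
Insert 10: shifted 1 elements -> [4, 10, 23, 0, 0]
Insert 0: shifted 3 elements -> [0, 4, 10, 23, 0]
Insert 0: shifted 3 elements -> [0, 0, 4, 10, 23]


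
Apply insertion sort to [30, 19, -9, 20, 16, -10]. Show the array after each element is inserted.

First element 30 is already 'sorted'
Insert 19: shifted 1 elements -> [19, 30, -9, 20, 16, -10]
Insert -9: shifted 2 elements -> [-9, 19, 30, 20, 16, -10]
Insert 20: shifted 1 elements -> [-9, 19, 20, 30, 16, -10]
Insert 16: shifted 3 elements -> [-9, 16, 19, 20, 30, -10]
Insert -10: shifted 5 elements -> [-10, -9, 16, 19, 20, 30]


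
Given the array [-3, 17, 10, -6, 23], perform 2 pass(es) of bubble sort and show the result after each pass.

After pass 1: [-3, 10, -6, 17, 23] (2 swaps)
After pass 2: [-3, -6, 10, 17, 23] (1 swaps)
Total swaps: 3


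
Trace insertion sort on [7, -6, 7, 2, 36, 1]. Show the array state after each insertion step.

First element 7 is already 'sorted'
Insert -6: shifted 1 elements -> [-6, 7, 7, 2, 36, 1]
Insert 7: shifted 0 elements -> [-6, 7, 7, 2, 36, 1]
Insert 2: shifted 2 elements -> [-6, 2, 7, 7, 36, 1]
Insert 36: shifted 0 elements -> [-6, 2, 7, 7, 36, 1]
Insert 1: shifted 4 elements -> [-6, 1, 2, 7, 7, 36]


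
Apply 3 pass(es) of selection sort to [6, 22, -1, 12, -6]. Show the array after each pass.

Pass 1: Select minimum -6 at index 4, swap -> [-6, 22, -1, 12, 6]
Pass 2: Select minimum -1 at index 2, swap -> [-6, -1, 22, 12, 6]
Pass 3: Select minimum 6 at index 4, swap -> [-6, -1, 6, 12, 22]


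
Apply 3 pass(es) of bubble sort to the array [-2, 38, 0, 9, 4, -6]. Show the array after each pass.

After pass 1: [-2, 0, 9, 4, -6, 38] (4 swaps)
After pass 2: [-2, 0, 4, -6, 9, 38] (2 swaps)
After pass 3: [-2, 0, -6, 4, 9, 38] (1 swaps)
Total swaps: 7


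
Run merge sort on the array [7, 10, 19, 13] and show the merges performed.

Divide and conquer:
  Merge [7] + [10] -> [7, 10]
  Merge [19] + [13] -> [13, 19]
  Merge [7, 10] + [13, 19] -> [7, 10, 13, 19]


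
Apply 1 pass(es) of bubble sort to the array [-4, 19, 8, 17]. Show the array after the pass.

After pass 1: [-4, 8, 17, 19] (2 swaps)
Total swaps: 2


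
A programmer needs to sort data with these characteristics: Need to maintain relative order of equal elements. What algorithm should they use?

Best choice: Merge sort or Insertion sort
Reason: Both are stable; quicksort and heapsort are not stable


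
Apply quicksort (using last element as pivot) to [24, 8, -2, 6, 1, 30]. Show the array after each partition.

Partition 1: pivot=30 at index 5 -> [24, 8, -2, 6, 1, 30]
Partition 2: pivot=1 at index 1 -> [-2, 1, 24, 6, 8, 30]
Partition 3: pivot=8 at index 3 -> [-2, 1, 6, 8, 24, 30]


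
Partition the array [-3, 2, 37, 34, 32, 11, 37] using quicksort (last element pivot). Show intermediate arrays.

Partition 1: pivot=37 at index 6 -> [-3, 2, 37, 34, 32, 11, 37]
Partition 2: pivot=11 at index 2 -> [-3, 2, 11, 34, 32, 37, 37]
Partition 3: pivot=2 at index 1 -> [-3, 2, 11, 34, 32, 37, 37]
Partition 4: pivot=37 at index 5 -> [-3, 2, 11, 34, 32, 37, 37]
Partition 5: pivot=32 at index 3 -> [-3, 2, 11, 32, 34, 37, 37]


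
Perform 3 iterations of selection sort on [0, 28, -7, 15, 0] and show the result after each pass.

Pass 1: Select minimum -7 at index 2, swap -> [-7, 28, 0, 15, 0]
Pass 2: Select minimum 0 at index 2, swap -> [-7, 0, 28, 15, 0]
Pass 3: Select minimum 0 at index 4, swap -> [-7, 0, 0, 15, 28]


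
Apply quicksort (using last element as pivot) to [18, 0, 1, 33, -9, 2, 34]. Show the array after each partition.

Partition 1: pivot=34 at index 6 -> [18, 0, 1, 33, -9, 2, 34]
Partition 2: pivot=2 at index 3 -> [0, 1, -9, 2, 18, 33, 34]
Partition 3: pivot=-9 at index 0 -> [-9, 1, 0, 2, 18, 33, 34]
Partition 4: pivot=0 at index 1 -> [-9, 0, 1, 2, 18, 33, 34]
Partition 5: pivot=33 at index 5 -> [-9, 0, 1, 2, 18, 33, 34]


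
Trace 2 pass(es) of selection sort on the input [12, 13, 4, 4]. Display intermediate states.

Pass 1: Select minimum 4 at index 2, swap -> [4, 13, 12, 4]
Pass 2: Select minimum 4 at index 3, swap -> [4, 4, 12, 13]


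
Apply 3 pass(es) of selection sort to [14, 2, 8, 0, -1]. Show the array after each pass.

Pass 1: Select minimum -1 at index 4, swap -> [-1, 2, 8, 0, 14]
Pass 2: Select minimum 0 at index 3, swap -> [-1, 0, 8, 2, 14]
Pass 3: Select minimum 2 at index 3, swap -> [-1, 0, 2, 8, 14]


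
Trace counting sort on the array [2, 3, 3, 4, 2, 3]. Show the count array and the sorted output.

Count array: [0, 0, 2, 3, 1]
(count[i] = number of elements equal to i)
Cumulative count: [0, 0, 2, 5, 6]
Sorted: [2, 2, 3, 3, 3, 4]


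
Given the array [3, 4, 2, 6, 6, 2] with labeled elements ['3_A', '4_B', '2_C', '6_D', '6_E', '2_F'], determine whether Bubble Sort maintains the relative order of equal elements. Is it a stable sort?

Trace Bubble Sort on the labeled array (the key is the number; the letter only tracks identity):
  After pass 1: [3_A, 2_C, 4_B, 6_D, 2_F, 6_E]
  After pass 2: [2_C, 3_A, 4_B, 2_F, 6_D, 6_E]
  After pass 3: [2_C, 3_A, 2_F, 4_B, 6_D, 6_E]
  After pass 4: [2_C, 2_F, 3_A, 4_B, 6_D, 6_E]
  After pass 5: [2_C, 2_F, 3_A, 4_B, 6_D, 6_E] (no swaps, done)
Final order: [2_C, 2_F, 3_A, 4_B, 6_D, 6_E]
Equal keys:
  value 2: originally 2_C, 2_F; after sorting 2_C, 2_F -> order preserved
  value 6: originally 6_D, 6_E; after sorting 6_D, 6_E -> order preserved
All equal keys kept their original relative order. Bubble Sort is stable: it only swaps adjacent elements when the left one is strictly greater, so equal keys never move past each other.
Answer: Stable


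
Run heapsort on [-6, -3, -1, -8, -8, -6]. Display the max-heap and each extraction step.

Build heap: [-1, -3, -6, -8, -8, -6]
Extract -1: [-3, -6, -6, -8, -8, -1]
Extract -3: [-6, -8, -6, -8, -3, -1]
Extract -6: [-6, -8, -8, -6, -3, -1]
Extract -6: [-8, -8, -6, -6, -3, -1]
Extract -8: [-8, -8, -6, -6, -3, -1]


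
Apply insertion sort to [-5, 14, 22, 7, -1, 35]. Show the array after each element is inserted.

First element -5 is already 'sorted'
Insert 14: shifted 0 elements -> [-5, 14, 22, 7, -1, 35]
Insert 22: shifted 0 elements -> [-5, 14, 22, 7, -1, 35]
Insert 7: shifted 2 elements -> [-5, 7, 14, 22, -1, 35]
Insert -1: shifted 3 elements -> [-5, -1, 7, 14, 22, 35]
Insert 35: shifted 0 elements -> [-5, -1, 7, 14, 22, 35]


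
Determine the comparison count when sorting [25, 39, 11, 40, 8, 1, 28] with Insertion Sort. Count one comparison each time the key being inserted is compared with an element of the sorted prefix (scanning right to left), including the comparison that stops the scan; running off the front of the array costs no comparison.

Insert 39: 25 <= 39 (stop) = 1 comparison(s) -> [25, 39, 11, 40, 8, 1, 28]
Insert 11: 39 > 11 (shift), 25 > 11 (shift), reached front = 2 comparison(s) -> [11, 25, 39, 40, 8, 1, 28]
Insert 40: 39 <= 40 (stop) = 1 comparison(s) -> [11, 25, 39, 40, 8, 1, 28]
Insert 8: 40 > 8 (shift), 39 > 8 (shift), 25 > 8 (shift), 11 > 8 (shift), reached front = 4 comparison(s) -> [8, 11, 25, 39, 40, 1, 28]
Insert 1: 40 > 1 (shift), 39 > 1 (shift), 25 > 1 (shift), 11 > 1 (shift), 8 > 1 (shift), reached front = 5 comparison(s) -> [1, 8, 11, 25, 39, 40, 28]
Insert 28: 40 > 28 (shift), 39 > 28 (shift), 25 <= 28 (stop) = 3 comparison(s) -> [1, 8, 11, 25, 28, 39, 40]
Total comparisons: 1 + 2 + 1 + 4 + 5 + 3 = 16


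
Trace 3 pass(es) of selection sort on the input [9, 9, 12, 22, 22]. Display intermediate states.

Pass 1: Select minimum 9 at index 0, swap -> [9, 9, 12, 22, 22]
Pass 2: Select minimum 9 at index 1, swap -> [9, 9, 12, 22, 22]
Pass 3: Select minimum 12 at index 2, swap -> [9, 9, 12, 22, 22]


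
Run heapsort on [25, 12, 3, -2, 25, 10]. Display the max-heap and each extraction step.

Build heap: [25, 25, 10, -2, 12, 3]
Extract 25: [25, 12, 10, -2, 3, 25]
Extract 25: [12, 3, 10, -2, 25, 25]
Extract 12: [10, 3, -2, 12, 25, 25]
Extract 10: [3, -2, 10, 12, 25, 25]
Extract 3: [-2, 3, 10, 12, 25, 25]


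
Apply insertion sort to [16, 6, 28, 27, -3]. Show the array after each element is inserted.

First element 16 is already 'sorted'
Insert 6: shifted 1 elements -> [6, 16, 28, 27, -3]
Insert 28: shifted 0 elements -> [6, 16, 28, 27, -3]
Insert 27: shifted 1 elements -> [6, 16, 27, 28, -3]
Insert -3: shifted 4 elements -> [-3, 6, 16, 27, 28]


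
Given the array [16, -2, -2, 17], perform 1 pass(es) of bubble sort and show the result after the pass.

After pass 1: [-2, -2, 16, 17] (2 swaps)
Total swaps: 2


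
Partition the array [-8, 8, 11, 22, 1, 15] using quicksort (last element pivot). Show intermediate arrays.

Partition 1: pivot=15 at index 4 -> [-8, 8, 11, 1, 15, 22]
Partition 2: pivot=1 at index 1 -> [-8, 1, 11, 8, 15, 22]
Partition 3: pivot=8 at index 2 -> [-8, 1, 8, 11, 15, 22]


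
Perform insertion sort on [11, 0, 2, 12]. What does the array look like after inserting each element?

First element 11 is already 'sorted'
Insert 0: shifted 1 elements -> [0, 11, 2, 12]
Insert 2: shifted 1 elements -> [0, 2, 11, 12]
Insert 12: shifted 0 elements -> [0, 2, 11, 12]


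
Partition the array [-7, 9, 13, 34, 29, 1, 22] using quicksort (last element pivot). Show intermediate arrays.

Partition 1: pivot=22 at index 4 -> [-7, 9, 13, 1, 22, 34, 29]
Partition 2: pivot=1 at index 1 -> [-7, 1, 13, 9, 22, 34, 29]
Partition 3: pivot=9 at index 2 -> [-7, 1, 9, 13, 22, 34, 29]
Partition 4: pivot=29 at index 5 -> [-7, 1, 9, 13, 22, 29, 34]


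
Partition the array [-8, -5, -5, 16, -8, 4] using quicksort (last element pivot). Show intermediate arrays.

Partition 1: pivot=4 at index 4 -> [-8, -5, -5, -8, 4, 16]
Partition 2: pivot=-8 at index 1 -> [-8, -8, -5, -5, 4, 16]
Partition 3: pivot=-5 at index 3 -> [-8, -8, -5, -5, 4, 16]


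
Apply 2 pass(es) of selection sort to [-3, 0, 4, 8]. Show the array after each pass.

Pass 1: Select minimum -3 at index 0, swap -> [-3, 0, 4, 8]
Pass 2: Select minimum 0 at index 1, swap -> [-3, 0, 4, 8]


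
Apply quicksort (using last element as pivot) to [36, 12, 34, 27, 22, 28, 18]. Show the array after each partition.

Partition 1: pivot=18 at index 1 -> [12, 18, 34, 27, 22, 28, 36]
Partition 2: pivot=36 at index 6 -> [12, 18, 34, 27, 22, 28, 36]
Partition 3: pivot=28 at index 4 -> [12, 18, 27, 22, 28, 34, 36]
Partition 4: pivot=22 at index 2 -> [12, 18, 22, 27, 28, 34, 36]


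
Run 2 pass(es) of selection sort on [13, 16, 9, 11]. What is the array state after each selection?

Pass 1: Select minimum 9 at index 2, swap -> [9, 16, 13, 11]
Pass 2: Select minimum 11 at index 3, swap -> [9, 11, 13, 16]


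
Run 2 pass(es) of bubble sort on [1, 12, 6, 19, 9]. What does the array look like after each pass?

After pass 1: [1, 6, 12, 9, 19] (2 swaps)
After pass 2: [1, 6, 9, 12, 19] (1 swaps)
Total swaps: 3


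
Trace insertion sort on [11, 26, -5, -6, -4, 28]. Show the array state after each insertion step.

First element 11 is already 'sorted'
Insert 26: shifted 0 elements -> [11, 26, -5, -6, -4, 28]
Insert -5: shifted 2 elements -> [-5, 11, 26, -6, -4, 28]
Insert -6: shifted 3 elements -> [-6, -5, 11, 26, -4, 28]
Insert -4: shifted 2 elements -> [-6, -5, -4, 11, 26, 28]
Insert 28: shifted 0 elements -> [-6, -5, -4, 11, 26, 28]


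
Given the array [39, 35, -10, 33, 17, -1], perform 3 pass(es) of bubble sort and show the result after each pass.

After pass 1: [35, -10, 33, 17, -1, 39] (5 swaps)
After pass 2: [-10, 33, 17, -1, 35, 39] (4 swaps)
After pass 3: [-10, 17, -1, 33, 35, 39] (2 swaps)
Total swaps: 11


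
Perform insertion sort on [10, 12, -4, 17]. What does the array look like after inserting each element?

First element 10 is already 'sorted'
Insert 12: shifted 0 elements -> [10, 12, -4, 17]
Insert -4: shifted 2 elements -> [-4, 10, 12, 17]
Insert 17: shifted 0 elements -> [-4, 10, 12, 17]


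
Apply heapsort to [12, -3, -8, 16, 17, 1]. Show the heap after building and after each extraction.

Build heap: [17, 16, 1, 12, -3, -8]
Extract 17: [16, 12, 1, -8, -3, 17]
Extract 16: [12, -3, 1, -8, 16, 17]
Extract 12: [1, -3, -8, 12, 16, 17]
Extract 1: [-3, -8, 1, 12, 16, 17]
Extract -3: [-8, -3, 1, 12, 16, 17]


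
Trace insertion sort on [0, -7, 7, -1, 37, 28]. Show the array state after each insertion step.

First element 0 is already 'sorted'
Insert -7: shifted 1 elements -> [-7, 0, 7, -1, 37, 28]
Insert 7: shifted 0 elements -> [-7, 0, 7, -1, 37, 28]
Insert -1: shifted 2 elements -> [-7, -1, 0, 7, 37, 28]
Insert 37: shifted 0 elements -> [-7, -1, 0, 7, 37, 28]
Insert 28: shifted 1 elements -> [-7, -1, 0, 7, 28, 37]


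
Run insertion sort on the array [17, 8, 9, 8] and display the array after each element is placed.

First element 17 is already 'sorted'
Insert 8: shifted 1 elements -> [8, 17, 9, 8]
Insert 9: shifted 1 elements -> [8, 9, 17, 8]
Insert 8: shifted 2 elements -> [8, 8, 9, 17]


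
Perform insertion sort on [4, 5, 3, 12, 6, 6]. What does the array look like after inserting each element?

First element 4 is already 'sorted'
Insert 5: shifted 0 elements -> [4, 5, 3, 12, 6, 6]
Insert 3: shifted 2 elements -> [3, 4, 5, 12, 6, 6]
Insert 12: shifted 0 elements -> [3, 4, 5, 12, 6, 6]
Insert 6: shifted 1 elements -> [3, 4, 5, 6, 12, 6]
Insert 6: shifted 1 elements -> [3, 4, 5, 6, 6, 12]


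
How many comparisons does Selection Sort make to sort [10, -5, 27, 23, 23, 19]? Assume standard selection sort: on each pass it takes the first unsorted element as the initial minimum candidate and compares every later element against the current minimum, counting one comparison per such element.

Pass 1: scan indices 1..5 for the minimum = 5 comparison(s); min is -5, place at index 0 -> [-5, 10, 27, 23, 23, 19]
Pass 2: scan indices 2..5 for the minimum = 4 comparison(s); min is 10, place at index 1 -> [-5, 10, 27, 23, 23, 19]
Pass 3: scan indices 3..5 for the minimum = 3 comparison(s); min is 19, place at index 2 -> [-5, 10, 19, 23, 23, 27]
Pass 4: scan indices 4..5 for the minimum = 2 comparison(s); min is 23, place at index 3 -> [-5, 10, 19, 23, 23, 27]
Pass 5: scan indices 5..5 for the minimum = 1 comparison(s); min is 23, place at index 4 -> [-5, 10, 19, 23, 23, 27]
Selection sort always scans the whole unsorted suffix, so the count is (n-1) + (n-2) + ... + 1 = n(n-1)/2 = 6*5/2 = 15 regardless of the input order.
Total comparisons: 5 + 4 + 3 + 2 + 1 = 15


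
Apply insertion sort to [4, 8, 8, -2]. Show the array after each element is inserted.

First element 4 is already 'sorted'
Insert 8: shifted 0 elements -> [4, 8, 8, -2]
Insert 8: shifted 0 elements -> [4, 8, 8, -2]
Insert -2: shifted 3 elements -> [-2, 4, 8, 8]


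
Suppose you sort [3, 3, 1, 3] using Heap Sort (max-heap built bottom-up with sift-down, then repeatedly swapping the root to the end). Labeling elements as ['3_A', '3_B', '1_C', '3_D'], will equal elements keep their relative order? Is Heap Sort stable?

Trace Heap Sort on the labeled array (the key is the number; the letter only tracks identity):
  Build max-heap: [3_A, 3_B, 1_C, 3_D]
  Swap root 3_A to index 3, re-heapify first 3 -> [3_D, 3_B, 1_C, 3_A]
  Swap root 3_D to index 2, re-heapify first 2 -> [3_B, 1_C, 3_D, 3_A]
  Swap root 3_B to index 1, re-heapify first 1 -> [1_C, 3_B, 3_D, 3_A]
Final order: [1_C, 3_B, 3_D, 3_A]
Equal keys:
  value 3: originally 3_A, 3_B, 3_D; after sorting 3_B, 3_D, 3_A -> order changed
Equal keys were reordered, so Heap Sort is not stable: heap construction and root-to-end swaps move elements without regard to the original order of equal keys. (One such input is enough; an unstable sort may happen to preserve order on other inputs, but it gives no guarantee.)
Answer: Not stable


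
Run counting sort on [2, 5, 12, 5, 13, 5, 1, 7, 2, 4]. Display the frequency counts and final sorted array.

Count array: [0, 1, 2, 0, 1, 3, 0, 1, 0, 0, 0, 0, 1, 1]
(count[i] = number of elements equal to i)
Cumulative count: [0, 1, 3, 3, 4, 7, 7, 8, 8, 8, 8, 8, 9, 10]
Sorted: [1, 2, 2, 4, 5, 5, 5, 7, 12, 13]


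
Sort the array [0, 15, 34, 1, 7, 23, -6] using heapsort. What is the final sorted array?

Build heap: [34, 15, 23, 1, 7, 0, -6]
Extract 34: [23, 15, 0, 1, 7, -6, 34]
Extract 23: [15, 7, 0, 1, -6, 23, 34]
Extract 15: [7, 1, 0, -6, 15, 23, 34]
Extract 7: [1, -6, 0, 7, 15, 23, 34]
Extract 1: [0, -6, 1, 7, 15, 23, 34]
Extract 0: [-6, 0, 1, 7, 15, 23, 34]


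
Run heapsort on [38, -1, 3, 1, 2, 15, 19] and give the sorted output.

Build heap: [38, 2, 19, 1, -1, 15, 3]
Extract 38: [19, 2, 15, 1, -1, 3, 38]
Extract 19: [15, 2, 3, 1, -1, 19, 38]
Extract 15: [3, 2, -1, 1, 15, 19, 38]
Extract 3: [2, 1, -1, 3, 15, 19, 38]
Extract 2: [1, -1, 2, 3, 15, 19, 38]
Extract 1: [-1, 1, 2, 3, 15, 19, 38]


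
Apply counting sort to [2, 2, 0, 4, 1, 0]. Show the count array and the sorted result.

Count array: [2, 1, 2, 0, 1]
(count[i] = number of elements equal to i)
Cumulative count: [2, 3, 5, 5, 6]
Sorted: [0, 0, 1, 2, 2, 4]


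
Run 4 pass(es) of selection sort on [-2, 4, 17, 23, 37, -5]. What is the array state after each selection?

Pass 1: Select minimum -5 at index 5, swap -> [-5, 4, 17, 23, 37, -2]
Pass 2: Select minimum -2 at index 5, swap -> [-5, -2, 17, 23, 37, 4]
Pass 3: Select minimum 4 at index 5, swap -> [-5, -2, 4, 23, 37, 17]
Pass 4: Select minimum 17 at index 5, swap -> [-5, -2, 4, 17, 37, 23]


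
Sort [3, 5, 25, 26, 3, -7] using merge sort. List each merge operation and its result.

Divide and conquer:
  Merge [5] + [25] -> [5, 25]
  Merge [3] + [5, 25] -> [3, 5, 25]
  Merge [3] + [-7] -> [-7, 3]
  Merge [26] + [-7, 3] -> [-7, 3, 26]
  Merge [3, 5, 25] + [-7, 3, 26] -> [-7, 3, 3, 5, 25, 26]


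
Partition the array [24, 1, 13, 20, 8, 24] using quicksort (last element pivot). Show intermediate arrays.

Partition 1: pivot=24 at index 5 -> [24, 1, 13, 20, 8, 24]
Partition 2: pivot=8 at index 1 -> [1, 8, 13, 20, 24, 24]
Partition 3: pivot=24 at index 4 -> [1, 8, 13, 20, 24, 24]
Partition 4: pivot=20 at index 3 -> [1, 8, 13, 20, 24, 24]


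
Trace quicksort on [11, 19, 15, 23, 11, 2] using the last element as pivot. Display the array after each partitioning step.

Partition 1: pivot=2 at index 0 -> [2, 19, 15, 23, 11, 11]
Partition 2: pivot=11 at index 2 -> [2, 11, 11, 23, 19, 15]
Partition 3: pivot=15 at index 3 -> [2, 11, 11, 15, 19, 23]
Partition 4: pivot=23 at index 5 -> [2, 11, 11, 15, 19, 23]


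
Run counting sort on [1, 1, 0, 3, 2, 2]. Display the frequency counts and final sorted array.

Count array: [1, 2, 2, 1]
(count[i] = number of elements equal to i)
Cumulative count: [1, 3, 5, 6]
Sorted: [0, 1, 1, 2, 2, 3]


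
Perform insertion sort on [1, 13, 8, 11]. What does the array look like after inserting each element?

First element 1 is already 'sorted'
Insert 13: shifted 0 elements -> [1, 13, 8, 11]
Insert 8: shifted 1 elements -> [1, 8, 13, 11]
Insert 11: shifted 1 elements -> [1, 8, 11, 13]


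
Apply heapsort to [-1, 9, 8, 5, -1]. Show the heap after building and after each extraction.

Build heap: [9, 5, 8, -1, -1]
Extract 9: [8, 5, -1, -1, 9]
Extract 8: [5, -1, -1, 8, 9]
Extract 5: [-1, -1, 5, 8, 9]
Extract -1: [-1, -1, 5, 8, 9]


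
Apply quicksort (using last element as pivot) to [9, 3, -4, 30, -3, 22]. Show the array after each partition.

Partition 1: pivot=22 at index 4 -> [9, 3, -4, -3, 22, 30]
Partition 2: pivot=-3 at index 1 -> [-4, -3, 9, 3, 22, 30]
Partition 3: pivot=3 at index 2 -> [-4, -3, 3, 9, 22, 30]


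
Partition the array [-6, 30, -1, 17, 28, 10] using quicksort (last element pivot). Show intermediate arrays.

Partition 1: pivot=10 at index 2 -> [-6, -1, 10, 17, 28, 30]
Partition 2: pivot=-1 at index 1 -> [-6, -1, 10, 17, 28, 30]
Partition 3: pivot=30 at index 5 -> [-6, -1, 10, 17, 28, 30]
Partition 4: pivot=28 at index 4 -> [-6, -1, 10, 17, 28, 30]


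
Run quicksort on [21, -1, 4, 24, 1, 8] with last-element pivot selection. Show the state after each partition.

Partition 1: pivot=8 at index 3 -> [-1, 4, 1, 8, 21, 24]
Partition 2: pivot=1 at index 1 -> [-1, 1, 4, 8, 21, 24]
Partition 3: pivot=24 at index 5 -> [-1, 1, 4, 8, 21, 24]


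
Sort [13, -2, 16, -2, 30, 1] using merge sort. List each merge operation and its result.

Divide and conquer:
  Merge [-2] + [16] -> [-2, 16]
  Merge [13] + [-2, 16] -> [-2, 13, 16]
  Merge [30] + [1] -> [1, 30]
  Merge [-2] + [1, 30] -> [-2, 1, 30]
  Merge [-2, 13, 16] + [-2, 1, 30] -> [-2, -2, 1, 13, 16, 30]


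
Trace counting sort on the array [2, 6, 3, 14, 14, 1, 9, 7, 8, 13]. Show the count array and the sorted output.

Count array: [0, 1, 1, 1, 0, 0, 1, 1, 1, 1, 0, 0, 0, 1, 2]
(count[i] = number of elements equal to i)
Cumulative count: [0, 1, 2, 3, 3, 3, 4, 5, 6, 7, 7, 7, 7, 8, 10]
Sorted: [1, 2, 3, 6, 7, 8, 9, 13, 14, 14]


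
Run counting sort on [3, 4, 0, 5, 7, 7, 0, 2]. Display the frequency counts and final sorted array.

Count array: [2, 0, 1, 1, 1, 1, 0, 2]
(count[i] = number of elements equal to i)
Cumulative count: [2, 2, 3, 4, 5, 6, 6, 8]
Sorted: [0, 0, 2, 3, 4, 5, 7, 7]


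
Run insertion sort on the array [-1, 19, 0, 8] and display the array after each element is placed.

First element -1 is already 'sorted'
Insert 19: shifted 0 elements -> [-1, 19, 0, 8]
Insert 0: shifted 1 elements -> [-1, 0, 19, 8]
Insert 8: shifted 1 elements -> [-1, 0, 8, 19]


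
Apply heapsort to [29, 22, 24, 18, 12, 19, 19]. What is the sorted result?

Build heap: [29, 22, 24, 18, 12, 19, 19]
Extract 29: [24, 22, 19, 18, 12, 19, 29]
Extract 24: [22, 19, 19, 18, 12, 24, 29]
Extract 22: [19, 18, 19, 12, 22, 24, 29]
Extract 19: [19, 18, 12, 19, 22, 24, 29]
Extract 19: [18, 12, 19, 19, 22, 24, 29]
Extract 18: [12, 18, 19, 19, 22, 24, 29]


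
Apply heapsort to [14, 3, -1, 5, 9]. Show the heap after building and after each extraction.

Build heap: [14, 9, -1, 5, 3]
Extract 14: [9, 5, -1, 3, 14]
Extract 9: [5, 3, -1, 9, 14]
Extract 5: [3, -1, 5, 9, 14]
Extract 3: [-1, 3, 5, 9, 14]


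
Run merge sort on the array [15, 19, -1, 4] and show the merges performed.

Divide and conquer:
  Merge [15] + [19] -> [15, 19]
  Merge [-1] + [4] -> [-1, 4]
  Merge [15, 19] + [-1, 4] -> [-1, 4, 15, 19]


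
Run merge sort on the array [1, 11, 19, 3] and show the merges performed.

Divide and conquer:
  Merge [1] + [11] -> [1, 11]
  Merge [19] + [3] -> [3, 19]
  Merge [1, 11] + [3, 19] -> [1, 3, 11, 19]


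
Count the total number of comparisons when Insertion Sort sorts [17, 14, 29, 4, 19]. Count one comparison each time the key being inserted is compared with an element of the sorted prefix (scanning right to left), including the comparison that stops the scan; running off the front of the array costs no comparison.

Insert 14: 17 > 14 (shift), reached front = 1 comparison(s) -> [14, 17, 29, 4, 19]
Insert 29: 17 <= 29 (stop) = 1 comparison(s) -> [14, 17, 29, 4, 19]
Insert 4: 29 > 4 (shift), 17 > 4 (shift), 14 > 4 (shift), reached front = 3 comparison(s) -> [4, 14, 17, 29, 19]
Insert 19: 29 > 19 (shift), 17 <= 19 (stop) = 2 comparison(s) -> [4, 14, 17, 19, 29]
Total comparisons: 1 + 1 + 3 + 2 = 7


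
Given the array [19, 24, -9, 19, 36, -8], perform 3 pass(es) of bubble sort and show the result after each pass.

After pass 1: [19, -9, 19, 24, -8, 36] (3 swaps)
After pass 2: [-9, 19, 19, -8, 24, 36] (2 swaps)
After pass 3: [-9, 19, -8, 19, 24, 36] (1 swaps)
Total swaps: 6


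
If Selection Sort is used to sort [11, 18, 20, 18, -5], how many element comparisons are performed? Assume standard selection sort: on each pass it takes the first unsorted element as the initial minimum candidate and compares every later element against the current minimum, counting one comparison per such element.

Pass 1: scan indices 1..4 for the minimum = 4 comparison(s); min is -5, place at index 0 -> [-5, 18, 20, 18, 11]
Pass 2: scan indices 2..4 for the minimum = 3 comparison(s); min is 11, place at index 1 -> [-5, 11, 20, 18, 18]
Pass 3: scan indices 3..4 for the minimum = 2 comparison(s); min is 18, place at index 2 -> [-5, 11, 18, 20, 18]
Pass 4: scan indices 4..4 for the minimum = 1 comparison(s); min is 18, place at index 3 -> [-5, 11, 18, 18, 20]
Selection sort always scans the whole unsorted suffix, so the count is (n-1) + (n-2) + ... + 1 = n(n-1)/2 = 5*4/2 = 10 regardless of the input order.
Total comparisons: 4 + 3 + 2 + 1 = 10


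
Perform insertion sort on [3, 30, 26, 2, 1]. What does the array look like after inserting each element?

First element 3 is already 'sorted'
Insert 30: shifted 0 elements -> [3, 30, 26, 2, 1]
Insert 26: shifted 1 elements -> [3, 26, 30, 2, 1]
Insert 2: shifted 3 elements -> [2, 3, 26, 30, 1]
Insert 1: shifted 4 elements -> [1, 2, 3, 26, 30]


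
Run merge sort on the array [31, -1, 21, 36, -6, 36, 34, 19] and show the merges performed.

Divide and conquer:
  Merge [31] + [-1] -> [-1, 31]
  Merge [21] + [36] -> [21, 36]
  Merge [-1, 31] + [21, 36] -> [-1, 21, 31, 36]
  Merge [-6] + [36] -> [-6, 36]
  Merge [34] + [19] -> [19, 34]
  Merge [-6, 36] + [19, 34] -> [-6, 19, 34, 36]
  Merge [-1, 21, 31, 36] + [-6, 19, 34, 36] -> [-6, -1, 19, 21, 31, 34, 36, 36]


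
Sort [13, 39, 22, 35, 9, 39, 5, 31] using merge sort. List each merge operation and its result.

Divide and conquer:
  Merge [13] + [39] -> [13, 39]
  Merge [22] + [35] -> [22, 35]
  Merge [13, 39] + [22, 35] -> [13, 22, 35, 39]
  Merge [9] + [39] -> [9, 39]
  Merge [5] + [31] -> [5, 31]
  Merge [9, 39] + [5, 31] -> [5, 9, 31, 39]
  Merge [13, 22, 35, 39] + [5, 9, 31, 39] -> [5, 9, 13, 22, 31, 35, 39, 39]


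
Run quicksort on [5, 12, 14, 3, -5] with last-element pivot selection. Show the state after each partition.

Partition 1: pivot=-5 at index 0 -> [-5, 12, 14, 3, 5]
Partition 2: pivot=5 at index 2 -> [-5, 3, 5, 12, 14]
Partition 3: pivot=14 at index 4 -> [-5, 3, 5, 12, 14]


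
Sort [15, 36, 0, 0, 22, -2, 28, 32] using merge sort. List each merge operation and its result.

Divide and conquer:
  Merge [15] + [36] -> [15, 36]
  Merge [0] + [0] -> [0, 0]
  Merge [15, 36] + [0, 0] -> [0, 0, 15, 36]
  Merge [22] + [-2] -> [-2, 22]
  Merge [28] + [32] -> [28, 32]
  Merge [-2, 22] + [28, 32] -> [-2, 22, 28, 32]
  Merge [0, 0, 15, 36] + [-2, 22, 28, 32] -> [-2, 0, 0, 15, 22, 28, 32, 36]


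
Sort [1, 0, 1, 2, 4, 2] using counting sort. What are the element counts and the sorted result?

Count array: [1, 2, 2, 0, 1]
(count[i] = number of elements equal to i)
Cumulative count: [1, 3, 5, 5, 6]
Sorted: [0, 1, 1, 2, 2, 4]


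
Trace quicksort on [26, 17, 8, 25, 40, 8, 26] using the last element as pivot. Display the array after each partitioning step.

Partition 1: pivot=26 at index 5 -> [26, 17, 8, 25, 8, 26, 40]
Partition 2: pivot=8 at index 1 -> [8, 8, 26, 25, 17, 26, 40]
Partition 3: pivot=17 at index 2 -> [8, 8, 17, 25, 26, 26, 40]
Partition 4: pivot=26 at index 4 -> [8, 8, 17, 25, 26, 26, 40]


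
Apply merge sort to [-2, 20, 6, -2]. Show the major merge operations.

Divide and conquer:
  Merge [-2] + [20] -> [-2, 20]
  Merge [6] + [-2] -> [-2, 6]
  Merge [-2, 20] + [-2, 6] -> [-2, -2, 6, 20]


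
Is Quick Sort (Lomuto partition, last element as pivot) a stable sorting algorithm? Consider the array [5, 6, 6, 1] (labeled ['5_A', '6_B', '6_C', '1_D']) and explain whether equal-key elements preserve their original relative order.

Trace Quick Sort on the labeled array (the key is the number; the letter only tracks identity):
  Partition indices 0..3 around pivot 1_D -> [1_D, 6_B, 6_C, 5_A]
  Partition indices 1..3 around pivot 5_A -> [1_D, 5_A, 6_C, 6_B]
  Partition indices 2..3 around pivot 6_B -> [1_D, 5_A, 6_C, 6_B]
Final order: [1_D, 5_A, 6_C, 6_B]
Equal keys:
  value 6: originally 6_B, 6_C; after sorting 6_C, 6_B -> order changed
Equal keys were reordered, so Quick Sort is not stable: partition swaps elements across long distances and can reorder equal keys. (One such input is enough; an unstable sort may happen to preserve order on other inputs, but it gives no guarantee.)
Answer: Not stable


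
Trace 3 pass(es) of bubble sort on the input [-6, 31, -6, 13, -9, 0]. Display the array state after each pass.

After pass 1: [-6, -6, 13, -9, 0, 31] (4 swaps)
After pass 2: [-6, -6, -9, 0, 13, 31] (2 swaps)
After pass 3: [-6, -9, -6, 0, 13, 31] (1 swaps)
Total swaps: 7


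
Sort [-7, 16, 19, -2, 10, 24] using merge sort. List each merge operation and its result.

Divide and conquer:
  Merge [16] + [19] -> [16, 19]
  Merge [-7] + [16, 19] -> [-7, 16, 19]
  Merge [10] + [24] -> [10, 24]
  Merge [-2] + [10, 24] -> [-2, 10, 24]
  Merge [-7, 16, 19] + [-2, 10, 24] -> [-7, -2, 10, 16, 19, 24]


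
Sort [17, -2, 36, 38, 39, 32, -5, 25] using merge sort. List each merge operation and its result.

Divide and conquer:
  Merge [17] + [-2] -> [-2, 17]
  Merge [36] + [38] -> [36, 38]
  Merge [-2, 17] + [36, 38] -> [-2, 17, 36, 38]
  Merge [39] + [32] -> [32, 39]
  Merge [-5] + [25] -> [-5, 25]
  Merge [32, 39] + [-5, 25] -> [-5, 25, 32, 39]
  Merge [-2, 17, 36, 38] + [-5, 25, 32, 39] -> [-5, -2, 17, 25, 32, 36, 38, 39]


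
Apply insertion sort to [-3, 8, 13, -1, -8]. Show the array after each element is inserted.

First element -3 is already 'sorted'
Insert 8: shifted 0 elements -> [-3, 8, 13, -1, -8]
Insert 13: shifted 0 elements -> [-3, 8, 13, -1, -8]
Insert -1: shifted 2 elements -> [-3, -1, 8, 13, -8]
Insert -8: shifted 4 elements -> [-8, -3, -1, 8, 13]


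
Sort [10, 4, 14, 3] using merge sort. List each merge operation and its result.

Divide and conquer:
  Merge [10] + [4] -> [4, 10]
  Merge [14] + [3] -> [3, 14]
  Merge [4, 10] + [3, 14] -> [3, 4, 10, 14]


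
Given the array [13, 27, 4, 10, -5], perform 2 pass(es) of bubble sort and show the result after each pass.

After pass 1: [13, 4, 10, -5, 27] (3 swaps)
After pass 2: [4, 10, -5, 13, 27] (3 swaps)
Total swaps: 6


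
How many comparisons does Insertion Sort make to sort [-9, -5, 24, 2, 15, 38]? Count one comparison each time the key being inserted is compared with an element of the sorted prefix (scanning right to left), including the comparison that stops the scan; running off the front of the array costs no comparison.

Insert -5: -9 <= -5 (stop) = 1 comparison(s) -> [-9, -5, 24, 2, 15, 38]
Insert 24: -5 <= 24 (stop) = 1 comparison(s) -> [-9, -5, 24, 2, 15, 38]
Insert 2: 24 > 2 (shift), -5 <= 2 (stop) = 2 comparison(s) -> [-9, -5, 2, 24, 15, 38]
Insert 15: 24 > 15 (shift), 2 <= 15 (stop) = 2 comparison(s) -> [-9, -5, 2, 15, 24, 38]
Insert 38: 24 <= 38 (stop) = 1 comparison(s) -> [-9, -5, 2, 15, 24, 38]
Total comparisons: 1 + 1 + 2 + 2 + 1 = 7
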